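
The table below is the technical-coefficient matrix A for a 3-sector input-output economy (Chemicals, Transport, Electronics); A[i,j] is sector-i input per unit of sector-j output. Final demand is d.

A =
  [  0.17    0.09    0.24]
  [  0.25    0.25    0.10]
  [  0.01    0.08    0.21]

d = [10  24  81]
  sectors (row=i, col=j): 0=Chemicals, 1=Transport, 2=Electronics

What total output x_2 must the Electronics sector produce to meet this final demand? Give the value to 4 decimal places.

109.6017

Form M = I − A:
  [  0.83   -0.09   -0.24]
  [ -0.25    0.75   -0.10]
  [ -0.01   -0.08    0.79]
Leontief inverse L = M⁻¹:
  [  1.2688    0.1960    0.4103]
  [  0.4309    1.4182    0.3104]
  [  0.0597    0.1461    1.3025]
Total output x = L · d:
  x_0 = 1.2688·10 + 0.1960·24 + 0.4103·81 = 50.6245
  x_1 = 0.4309·10 + 1.4182·24 + 0.3104·81 = 63.4884
  x_2 = 0.0597·10 + 0.1461·24 + 1.3025·81 = 109.6017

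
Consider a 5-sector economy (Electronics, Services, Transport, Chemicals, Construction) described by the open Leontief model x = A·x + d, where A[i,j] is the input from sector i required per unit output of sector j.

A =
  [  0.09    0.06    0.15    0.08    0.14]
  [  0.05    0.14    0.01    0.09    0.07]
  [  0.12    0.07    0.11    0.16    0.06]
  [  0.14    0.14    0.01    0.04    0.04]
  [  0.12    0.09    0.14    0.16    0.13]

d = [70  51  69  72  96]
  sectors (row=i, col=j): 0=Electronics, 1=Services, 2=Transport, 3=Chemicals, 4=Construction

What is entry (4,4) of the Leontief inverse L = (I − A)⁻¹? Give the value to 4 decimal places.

L[4,4] = 1.2369

Form M = I − A:
  [  0.91   -0.06   -0.15   -0.08   -0.14]
  [ -0.05    0.86   -0.01   -0.09   -0.07]
  [ -0.12   -0.07    0.89   -0.16   -0.06]
  [ -0.14   -0.14   -0.01    0.96   -0.04]
  [ -0.12   -0.09   -0.14   -0.16    0.87]
Leontief inverse L = M⁻¹:
  [  1.2000    0.1593    0.2426    0.1940    0.2316]
  [  0.1142    1.2135    0.0546    0.1535    0.1268]
  [  0.2245    0.1692    1.1888    0.2566    0.1435]
  [  0.2045    0.2109    0.0658    1.1070    0.1053]
  [  0.2511    0.2135    0.2425    0.2875    1.2369]
Total output x = L · d:
  x_0 = 1.2000·70 + 0.1593·51 + 0.2426·69 + 0.1940·72 + 0.2316·96 = 145.0660
  x_1 = 0.1142·70 + 1.2135·51 + 0.0546·69 + 0.1535·72 + 0.1268·96 = 96.8751
  x_2 = 0.2245·70 + 0.1692·51 + 1.1888·69 + 0.2566·72 + 0.1435·96 = 138.6238
  x_3 = 0.2045·70 + 0.2109·51 + 0.0658·69 + 1.1070·72 + 0.1053·96 = 119.4206
  x_4 = 0.2511·70 + 0.2135·51 + 0.2425·69 + 0.2875·72 + 1.2369·96 = 184.6452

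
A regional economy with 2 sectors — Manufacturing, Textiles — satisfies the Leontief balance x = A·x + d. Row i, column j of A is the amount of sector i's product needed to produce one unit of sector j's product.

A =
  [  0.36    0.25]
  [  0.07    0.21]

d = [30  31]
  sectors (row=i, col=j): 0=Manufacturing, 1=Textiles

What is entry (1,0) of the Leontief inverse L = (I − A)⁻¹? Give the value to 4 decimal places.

L[1,0] = 0.1434

Form M = I − A:
  [  0.64   -0.25]
  [ -0.07    0.79]
Leontief inverse L = M⁻¹:
  [  1.6185    0.5122]
  [  0.1434    1.3112]
Total output x = L · d:
  x_0 = 1.6185·30 + 0.5122·31 = 64.4335
  x_1 = 0.1434·30 + 1.3112·31 = 44.9498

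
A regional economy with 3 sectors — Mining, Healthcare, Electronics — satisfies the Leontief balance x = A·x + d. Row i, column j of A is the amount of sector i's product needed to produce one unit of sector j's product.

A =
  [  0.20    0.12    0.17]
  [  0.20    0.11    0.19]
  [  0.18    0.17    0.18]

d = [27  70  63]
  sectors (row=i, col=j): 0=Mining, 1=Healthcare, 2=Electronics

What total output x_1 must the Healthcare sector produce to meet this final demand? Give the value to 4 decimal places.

Form M = I − A:
  [  0.80   -0.12   -0.17]
  [ -0.20    0.89   -0.19]
  [ -0.18   -0.17    0.82]
Leontief inverse L = M⁻¹:
  [  1.3917    0.2540    0.3474]
  [  0.3954    1.2478    0.3711]
  [  0.3875    0.3144    1.3727]
Total output x = L · d:
  x_0 = 1.3917·27 + 0.2540·70 + 0.3474·63 = 77.2379
  x_1 = 0.3954·27 + 1.2478·70 + 0.3711·63 = 121.4029
  x_2 = 0.3875·27 + 0.3144·70 + 1.3727·63 = 118.9528

121.4029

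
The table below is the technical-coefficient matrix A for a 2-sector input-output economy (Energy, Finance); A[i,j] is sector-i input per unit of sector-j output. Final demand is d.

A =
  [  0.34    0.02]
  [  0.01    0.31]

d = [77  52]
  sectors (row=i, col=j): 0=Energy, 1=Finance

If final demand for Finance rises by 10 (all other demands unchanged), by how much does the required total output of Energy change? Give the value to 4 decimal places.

Form M = I − A:
  [  0.66   -0.02]
  [ -0.01    0.69]
Leontief inverse L = M⁻¹:
  [  1.5158    0.0439]
  [  0.0220    1.4499]
Total output x = L · d:
  x_0 = 1.5158·77 + 0.0439·52 = 119.0026
  x_1 = 0.0220·77 + 1.4499·52 = 77.0870
Δx_0 = L[0,1] · Δd_1 = 0.0439 · 10 = 0.4394

0.4394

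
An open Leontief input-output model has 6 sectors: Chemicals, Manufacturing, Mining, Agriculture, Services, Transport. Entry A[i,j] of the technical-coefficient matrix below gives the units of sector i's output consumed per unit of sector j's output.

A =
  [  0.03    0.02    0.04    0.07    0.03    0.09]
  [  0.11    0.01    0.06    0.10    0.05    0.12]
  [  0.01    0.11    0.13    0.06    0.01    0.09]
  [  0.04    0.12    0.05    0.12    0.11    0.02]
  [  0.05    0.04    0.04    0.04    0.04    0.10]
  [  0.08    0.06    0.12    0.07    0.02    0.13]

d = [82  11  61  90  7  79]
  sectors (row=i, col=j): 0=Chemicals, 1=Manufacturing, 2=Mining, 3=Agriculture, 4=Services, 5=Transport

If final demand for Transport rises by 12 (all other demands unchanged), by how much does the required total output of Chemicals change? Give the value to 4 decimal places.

Form M = I − A:
  [  0.97   -0.02   -0.04   -0.07   -0.03   -0.09]
  [ -0.11    0.99   -0.06   -0.10   -0.05   -0.12]
  [ -0.01   -0.11    0.87   -0.06   -0.01   -0.09]
  [ -0.04   -0.12   -0.05    0.88   -0.11   -0.02]
  [ -0.05   -0.04   -0.04   -0.04    0.96   -0.10]
  [ -0.08   -0.06   -0.12   -0.07   -0.02    0.87]
Leontief inverse L = M⁻¹:
  [  1.0559    0.0534    0.0792    0.1084    0.0518    0.1332]
  [  0.1477    1.0602    0.1187    0.1590    0.0832    0.1870]
  [  0.0502    0.1590    1.1930    0.1177    0.0391    0.1577]
  [  0.0837    0.1677    0.1022    1.1828    0.1498    0.0868]
  [  0.0795    0.0726    0.0828    0.0804    1.0611    0.1506]
  [  0.1228    0.1151    0.1902    0.1342    0.0523    1.2068]
Total output x = L · d:
  x_0 = 1.0559·82 + 0.0534·11 + 0.0792·61 + 0.1084·90 + 0.0518·7 + 0.1332·79 = 112.6552
  x_1 = 0.1477·82 + 1.0602·11 + 0.1187·61 + 0.1590·90 + 0.0832·7 + 0.1870·79 = 60.6793
  x_2 = 0.0502·82 + 0.1590·11 + 1.1930·61 + 0.1177·90 + 0.0391·7 + 0.1577·79 = 101.9686
  x_3 = 0.0837·82 + 0.1677·11 + 0.1022·61 + 1.1828·90 + 0.1498·7 + 0.0868·79 = 129.2997
  x_4 = 0.0795·82 + 0.0726·11 + 0.0828·61 + 0.0804·90 + 1.0611·7 + 0.1506·79 = 38.9394
  x_5 = 0.1228·82 + 0.1151·11 + 0.1902·61 + 0.1342·90 + 0.0523·7 + 1.2068·79 = 130.7117
Δx_0 = L[0,5] · Δd_5 = 0.1332 · 12 = 1.5990

1.5990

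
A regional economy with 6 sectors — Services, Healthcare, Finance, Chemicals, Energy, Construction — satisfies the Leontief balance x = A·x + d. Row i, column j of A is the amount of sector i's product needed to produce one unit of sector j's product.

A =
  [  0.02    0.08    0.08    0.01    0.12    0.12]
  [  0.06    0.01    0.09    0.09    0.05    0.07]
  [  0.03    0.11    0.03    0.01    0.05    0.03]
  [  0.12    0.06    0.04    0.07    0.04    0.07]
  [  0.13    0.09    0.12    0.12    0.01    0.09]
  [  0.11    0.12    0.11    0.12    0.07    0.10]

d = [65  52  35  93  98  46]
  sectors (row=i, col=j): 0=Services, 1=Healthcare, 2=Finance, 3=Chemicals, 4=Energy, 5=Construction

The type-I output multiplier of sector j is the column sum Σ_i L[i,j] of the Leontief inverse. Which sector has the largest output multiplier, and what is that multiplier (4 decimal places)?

Construction (1.8559)

Form M = I − A:
  [  0.98   -0.08   -0.08   -0.01   -0.12   -0.12]
  [ -0.06    0.99   -0.09   -0.09   -0.05   -0.07]
  [ -0.03   -0.11    0.97   -0.01   -0.05   -0.03]
  [ -0.12   -0.06   -0.04    0.93   -0.04   -0.07]
  [ -0.13   -0.09   -0.12   -0.12    0.99   -0.09]
  [ -0.11   -0.12   -0.11   -0.12   -0.07    0.90]
Leontief inverse L = M⁻¹:
  [  1.0845    0.1451    0.1466    0.0717    0.1620    0.1826]
  [  0.1110    1.0652    0.1381    0.1328    0.0882    0.1214]
  [  0.0642    0.1414    1.0680    0.0441    0.0753    0.0661]
  [  0.1730    0.1161    0.0966    1.1174    0.0861    0.1308]
  [  0.1989    0.1658    0.1907    0.1800    1.0713    0.1669]
  [  0.1937    0.2054    0.1946    0.1949    0.1356    1.1881]
Total output x = L · d:
  x_0 = 1.0845·65 + 0.1451·52 + 0.1466·35 + 0.0717·93 + 0.1620·98 + 0.1826·46 = 114.1206
  x_1 = 0.1110·65 + 1.0652·52 + 0.1381·35 + 0.1328·93 + 0.0882·98 + 0.1214·46 = 94.0206
  x_2 = 0.0642·65 + 0.1414·52 + 1.0680·35 + 0.0441·93 + 0.0753·98 + 0.0661·46 = 63.4245
  x_3 = 0.1730·65 + 0.1161·52 + 0.0966·35 + 1.1174·93 + 0.0861·98 + 0.1308·46 = 139.0406
  x_4 = 0.1989·65 + 0.1658·52 + 0.1907·35 + 0.1800·93 + 1.0713·98 + 0.1669·46 = 157.6227
  x_5 = 0.1937·65 + 0.2054·52 + 0.1946·35 + 0.1949·93 + 0.1356·98 + 1.1881·46 = 116.1454
Output multipliers (column sums of L):
  Services: 1.8253
  Healthcare: 1.8390
  Finance: 1.8346
  Chemicals: 1.7409
  Energy: 1.6185
  Construction: 1.8559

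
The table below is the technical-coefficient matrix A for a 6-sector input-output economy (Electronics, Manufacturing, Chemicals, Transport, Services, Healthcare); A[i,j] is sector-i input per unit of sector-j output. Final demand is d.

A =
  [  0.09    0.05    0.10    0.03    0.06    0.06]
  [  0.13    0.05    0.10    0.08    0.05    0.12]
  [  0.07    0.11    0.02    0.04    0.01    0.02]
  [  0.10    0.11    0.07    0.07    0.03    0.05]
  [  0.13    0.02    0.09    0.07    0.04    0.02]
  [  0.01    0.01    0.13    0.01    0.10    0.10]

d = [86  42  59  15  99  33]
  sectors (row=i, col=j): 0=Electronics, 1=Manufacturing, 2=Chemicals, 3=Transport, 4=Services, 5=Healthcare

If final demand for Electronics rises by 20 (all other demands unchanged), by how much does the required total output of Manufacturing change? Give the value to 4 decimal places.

Form M = I − A:
  [  0.91   -0.05   -0.10   -0.03   -0.06   -0.06]
  [ -0.13    0.95   -0.10   -0.08   -0.05   -0.12]
  [ -0.07   -0.11    0.98   -0.04   -0.01   -0.02]
  [ -0.10   -0.11   -0.07    0.93   -0.03   -0.05]
  [ -0.13   -0.02   -0.09   -0.07    0.96   -0.02]
  [ -0.01   -0.01   -0.13   -0.01   -0.10    0.90]
Leontief inverse L = M⁻¹:
  [  1.1433    0.0873    0.1508    0.0586    0.0895    0.0965]
  [  0.1986    1.1004    0.1723    0.1173    0.0931    0.1724]
  [  0.1136    0.1375    1.0608    0.0642    0.0329    0.0538]
  [  0.1637    0.1540    0.1302    1.1053    0.0643    0.0972]
  [  0.1827    0.0597    0.1366    0.0977    1.0661    0.0523]
  [  0.0534    0.0414    0.1734    0.0344    0.1260    1.1288]
Total output x = L · d:
  x_0 = 1.1433·86 + 0.0873·42 + 0.1508·59 + 0.0586·15 + 0.0895·99 + 0.0965·33 = 123.8011
  x_1 = 0.1986·86 + 1.1004·42 + 0.1723·59 + 0.1173·15 + 0.0931·99 + 0.1724·33 = 90.1301
  x_2 = 0.1136·86 + 0.1375·42 + 1.0608·59 + 0.0642·15 + 0.0329·99 + 0.0538·33 = 84.1242
  x_3 = 0.1637·86 + 0.1540·42 + 0.1302·59 + 1.1053·15 + 0.0643·99 + 0.0972·33 = 54.3801
  x_4 = 0.1827·86 + 0.0597·42 + 0.1366·59 + 0.0977·15 + 1.0661·99 + 0.0523·33 = 135.0110
  x_5 = 0.0534·86 + 0.0414·42 + 0.1734·59 + 0.0344·15 + 0.1260·99 + 1.1288·33 = 66.8004
Δx_1 = L[1,0] · Δd_0 = 0.1986 · 20 = 3.9710

3.9710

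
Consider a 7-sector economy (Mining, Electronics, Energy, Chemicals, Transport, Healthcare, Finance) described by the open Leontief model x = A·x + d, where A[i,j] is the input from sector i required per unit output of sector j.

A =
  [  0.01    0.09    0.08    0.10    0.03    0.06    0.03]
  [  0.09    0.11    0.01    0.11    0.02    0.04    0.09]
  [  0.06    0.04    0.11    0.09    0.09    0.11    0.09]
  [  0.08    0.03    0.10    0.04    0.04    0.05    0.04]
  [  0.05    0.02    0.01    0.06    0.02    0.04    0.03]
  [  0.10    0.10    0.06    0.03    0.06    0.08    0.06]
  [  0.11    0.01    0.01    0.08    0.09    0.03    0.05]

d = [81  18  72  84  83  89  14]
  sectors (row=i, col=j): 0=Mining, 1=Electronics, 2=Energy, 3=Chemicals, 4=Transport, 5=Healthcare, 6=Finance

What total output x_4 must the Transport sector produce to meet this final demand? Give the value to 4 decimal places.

Form M = I − A:
  [  0.99   -0.09   -0.08   -0.10   -0.03   -0.06   -0.03]
  [ -0.09    0.89   -0.01   -0.11   -0.02   -0.04   -0.09]
  [ -0.06   -0.04    0.89   -0.09   -0.09   -0.11   -0.09]
  [ -0.08   -0.03   -0.10    0.96   -0.04   -0.05   -0.04]
  [ -0.05   -0.02   -0.01   -0.06    0.98   -0.04   -0.03]
  [ -0.10   -0.10   -0.06   -0.03   -0.06    0.92   -0.06]
  [ -0.11   -0.01   -0.01   -0.08   -0.09   -0.03    0.95]
Leontief inverse L = M⁻¹:
  [  1.0635    0.1320    0.1225    0.1508    0.0656    0.1032    0.0726]
  [  0.1484    1.1588    0.0532    0.1705    0.0574    0.0826    0.1337]
  [  0.1336    0.0958    1.1697    0.1611    0.1440    0.1725    0.1463]
  [  0.1249    0.0688    0.1425    1.0901    0.0757    0.0933    0.0781]
  [  0.0774    0.0432    0.0337    0.0872    1.0387    0.0625    0.0501]
  [  0.1593    0.1544    0.1052    0.0948    0.1007    1.1297    0.1081]
  [  0.1490    0.0433    0.0456    0.1240    0.1177    0.0641    1.0787]
Total output x = L · d:
  x_0 = 1.0635·81 + 0.1320·18 + 0.1225·72 + 0.1508·84 + 0.0656·83 + 0.1032·89 + 0.0726·14 = 125.6564
  x_1 = 0.1484·81 + 1.1588·18 + 0.0532·72 + 0.1705·84 + 0.0574·83 + 0.0826·89 + 0.1337·14 = 65.0240
  x_2 = 0.1336·81 + 0.0958·18 + 1.1697·72 + 0.1611·84 + 0.1440·83 + 0.1725·89 + 0.1463·14 = 139.6540
  x_3 = 0.1249·81 + 0.0688·18 + 0.1425·72 + 1.0901·84 + 0.0757·83 + 0.0933·89 + 0.0781·14 = 128.8601
  x_4 = 0.0774·81 + 0.0432·18 + 0.0337·72 + 0.0872·84 + 1.0387·83 + 0.0625·89 + 0.0501·14 = 109.2755
  x_5 = 0.1593·81 + 0.1544·18 + 0.1052·72 + 0.0948·84 + 0.1007·83 + 1.1297·89 + 0.1081·14 = 141.6268
  x_6 = 0.1490·81 + 0.0433·18 + 0.0456·72 + 0.1240·84 + 0.1177·83 + 0.0641·89 + 1.0787·14 = 57.1173

109.2755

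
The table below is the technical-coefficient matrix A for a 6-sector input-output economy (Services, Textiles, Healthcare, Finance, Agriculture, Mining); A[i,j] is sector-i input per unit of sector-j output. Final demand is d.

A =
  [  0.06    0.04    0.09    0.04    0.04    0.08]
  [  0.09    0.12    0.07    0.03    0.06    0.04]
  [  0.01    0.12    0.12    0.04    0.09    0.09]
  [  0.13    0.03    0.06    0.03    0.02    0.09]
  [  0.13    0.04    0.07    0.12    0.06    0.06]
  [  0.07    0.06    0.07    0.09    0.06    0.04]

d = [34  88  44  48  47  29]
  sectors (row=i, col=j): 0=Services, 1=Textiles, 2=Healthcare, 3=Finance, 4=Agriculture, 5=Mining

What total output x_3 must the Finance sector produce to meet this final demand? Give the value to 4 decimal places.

Form M = I − A:
  [  0.94   -0.04   -0.09   -0.04   -0.04   -0.08]
  [ -0.09    0.88   -0.07   -0.03   -0.06   -0.04]
  [ -0.01   -0.12    0.88   -0.04   -0.09   -0.09]
  [ -0.13   -0.03   -0.06    0.97   -0.02   -0.09]
  [ -0.13   -0.04   -0.07   -0.12    0.94   -0.06]
  [ -0.07   -0.06   -0.07   -0.09   -0.06    0.96]
Leontief inverse L = M⁻¹:
  [  1.1029    0.0833    0.1400    0.0742    0.0749    0.1201]
  [  0.1432    1.1729    0.1273    0.0677    0.1000    0.0853]
  [  0.0723    0.1841    1.1868    0.0880    0.1394    0.1419]
  [  0.1721    0.0705    0.1104    1.0635    0.0534    0.1307]
  [  0.1938    0.0909    0.1351    0.1635    1.1017    0.1168]
  [  0.1229    0.1051    0.1235    0.1260    0.0957    1.0857]
Total output x = L · d:
  x_0 = 1.1029·34 + 0.0833·88 + 0.1400·44 + 0.0742·48 + 0.0749·47 + 0.1201·29 = 61.5609
  x_1 = 0.1432·34 + 1.1729·88 + 0.1273·44 + 0.0677·48 + 0.1000·47 + 0.0853·29 = 124.1143
  x_2 = 0.0723·34 + 0.1841·88 + 1.1868·44 + 0.0880·48 + 0.1394·47 + 0.1419·29 = 85.7715
  x_3 = 0.1721·34 + 0.0705·88 + 0.1104·44 + 1.0635·48 + 0.0534·47 + 0.1307·29 = 74.2514
  x_4 = 0.1938·34 + 0.0909·88 + 0.1351·44 + 0.1635·48 + 1.1017·47 + 0.1168·29 = 83.5480
  x_5 = 0.1229·34 + 0.1051·88 + 0.1235·44 + 0.1260·48 + 0.0957·47 + 1.0857·29 = 60.8913

74.2514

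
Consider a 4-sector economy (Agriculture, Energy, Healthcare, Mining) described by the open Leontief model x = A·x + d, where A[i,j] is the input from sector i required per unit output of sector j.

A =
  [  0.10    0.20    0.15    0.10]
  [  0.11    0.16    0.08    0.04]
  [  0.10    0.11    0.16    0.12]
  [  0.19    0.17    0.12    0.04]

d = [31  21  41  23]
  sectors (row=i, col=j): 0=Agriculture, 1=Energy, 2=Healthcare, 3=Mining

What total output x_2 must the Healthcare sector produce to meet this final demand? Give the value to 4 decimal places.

Form M = I − A:
  [  0.90   -0.20   -0.15   -0.10]
  [ -0.11    0.84   -0.08   -0.04]
  [ -0.10   -0.11    0.84   -0.12]
  [ -0.19   -0.17   -0.12    0.96]
Leontief inverse L = M⁻¹:
  [  1.2240    0.3638    0.2786    0.1775]
  [  0.1952    1.2784    0.1702    0.0949]
  [  0.2147    0.2580    1.2810    0.1932]
  [  0.3036    0.3306    0.2454    1.1177]
Total output x = L · d:
  x_0 = 1.2240·31 + 0.3638·21 + 0.2786·41 + 0.1775·23 = 61.0881
  x_1 = 0.1952·31 + 1.2784·21 + 0.1702·41 + 0.0949·23 = 42.0567
  x_2 = 0.2147·31 + 0.2580·21 + 1.2810·41 + 0.1932·23 = 69.0359
  x_3 = 0.3036·31 + 0.3306·21 + 0.2454·41 + 1.1177·23 = 52.1257

69.0359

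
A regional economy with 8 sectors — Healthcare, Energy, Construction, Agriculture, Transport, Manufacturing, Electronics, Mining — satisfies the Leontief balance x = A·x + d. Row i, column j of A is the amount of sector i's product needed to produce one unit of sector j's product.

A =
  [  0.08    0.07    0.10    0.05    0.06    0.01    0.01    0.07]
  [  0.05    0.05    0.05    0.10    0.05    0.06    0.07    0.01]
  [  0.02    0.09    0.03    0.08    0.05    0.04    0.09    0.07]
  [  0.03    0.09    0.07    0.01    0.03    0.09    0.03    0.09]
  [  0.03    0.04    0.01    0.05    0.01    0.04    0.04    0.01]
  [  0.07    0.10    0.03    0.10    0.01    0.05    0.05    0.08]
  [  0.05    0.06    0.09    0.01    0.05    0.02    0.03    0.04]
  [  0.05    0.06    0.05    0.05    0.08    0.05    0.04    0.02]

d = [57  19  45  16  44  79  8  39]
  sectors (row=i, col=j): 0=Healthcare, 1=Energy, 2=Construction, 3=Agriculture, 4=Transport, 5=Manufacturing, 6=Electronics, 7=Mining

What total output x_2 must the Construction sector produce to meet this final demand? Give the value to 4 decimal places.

71.2691

Form M = I − A:
  [  0.92   -0.07   -0.10   -0.05   -0.06   -0.01   -0.01   -0.07]
  [ -0.05    0.95   -0.05   -0.10   -0.05   -0.06   -0.07   -0.01]
  [ -0.02   -0.09    0.97   -0.08   -0.05   -0.04   -0.09   -0.07]
  [ -0.03   -0.09   -0.07    0.99   -0.03   -0.09   -0.03   -0.09]
  [ -0.03   -0.04   -0.01   -0.05    0.99   -0.04   -0.04   -0.01]
  [ -0.07   -0.10   -0.03   -0.10   -0.01    0.95   -0.05   -0.08]
  [ -0.05   -0.06   -0.09   -0.01   -0.05   -0.02    0.97   -0.04]
  [ -0.05   -0.06   -0.05   -0.05   -0.08   -0.05   -0.04    0.98]
Leontief inverse L = M⁻¹:
  [  1.1146    0.1229    0.1403    0.0952    0.0951    0.0450    0.0469    0.1062]
  [  0.0848    1.1040    0.0918    0.1405    0.0800    0.0960    0.1037    0.0497]
  [  0.0565    0.1440    1.0735    0.1229    0.0844    0.0783    0.1263    0.1059]
  [  0.0668    0.1436    0.1080    1.0596    0.0637    0.1254    0.0681    0.1249]
  [  0.0496    0.0686    0.0332    0.0721    1.0264    0.0591    0.0574    0.0309]
  [  0.1113    0.1599    0.0791    0.1479    0.0486    1.0916    0.0879    0.1220]
  [  0.0768    0.1007    0.1205    0.0464    0.0766    0.0457    1.0599    0.0672]
  [  0.0812    0.1064    0.0847    0.0891    0.1067    0.0810    0.0711    1.0521]
Total output x = L · d:
  x_0 = 1.1146·57 + 0.1229·19 + 0.1403·45 + 0.0952·16 + 0.0951·44 + 0.0450·79 + 0.0469·8 + 0.1062·39 = 85.9660
  x_1 = 0.0848·57 + 1.1040·19 + 0.0918·45 + 0.1405·16 + 0.0800·44 + 0.0960·79 + 0.1037·8 + 0.0497·39 = 46.0580
  x_2 = 0.0565·57 + 0.1440·19 + 1.0735·45 + 0.1229·16 + 0.0844·44 + 0.0783·79 + 0.1263·8 + 0.1059·39 = 71.2691
  x_3 = 0.0668·57 + 0.1436·19 + 0.1080·45 + 1.0596·16 + 0.0637·44 + 0.1254·79 + 0.0681·8 + 0.1249·39 = 46.4772
  x_4 = 0.0496·57 + 0.0686·19 + 0.0332·45 + 0.0721·16 + 1.0264·44 + 0.0591·79 + 0.0574·8 + 0.0309·39 = 58.2736
  x_5 = 0.1113·57 + 0.1599·19 + 0.0791·45 + 0.1479·16 + 0.0486·44 + 1.0916·79 + 0.0879·8 + 0.1220·39 = 109.1424
  x_6 = 0.0768·57 + 0.1007·19 + 0.1205·45 + 0.0464·16 + 0.0766·44 + 0.0457·79 + 1.0599·8 + 0.0672·39 = 30.5366
  x_7 = 0.0812·57 + 0.1064·19 + 0.0847·45 + 0.0891·16 + 0.1067·44 + 0.0810·79 + 0.0711·8 + 1.0521·39 = 64.5812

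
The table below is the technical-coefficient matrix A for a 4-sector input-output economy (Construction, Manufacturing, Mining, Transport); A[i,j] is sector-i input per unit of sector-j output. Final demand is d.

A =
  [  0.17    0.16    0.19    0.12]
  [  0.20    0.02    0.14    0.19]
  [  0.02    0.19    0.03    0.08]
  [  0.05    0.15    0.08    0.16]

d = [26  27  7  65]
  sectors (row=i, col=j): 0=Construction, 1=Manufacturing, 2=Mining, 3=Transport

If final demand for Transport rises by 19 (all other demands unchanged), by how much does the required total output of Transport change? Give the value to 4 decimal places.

24.4002

Form M = I − A:
  [  0.83   -0.16   -0.19   -0.12]
  [ -0.20    0.98   -0.14   -0.19]
  [ -0.02   -0.19    0.97   -0.08]
  [ -0.05   -0.15   -0.08    0.84]
Leontief inverse L = M⁻¹:
  [  1.3076    0.3213    0.3265    0.2906]
  [  0.3086    1.1717    0.2571    0.3336]
  [  0.0992    0.2570    1.1021    0.1773]
  [  0.1424    0.2528    0.1703    1.2842]
Total output x = L · d:
  x_0 = 1.3076·26 + 0.3213·27 + 0.3265·7 + 0.2906·65 = 63.8426
  x_1 = 0.3086·26 + 1.1717·27 + 0.2571·7 + 0.3336·65 = 63.1438
  x_2 = 0.0992·26 + 0.2570·27 + 1.1021·7 + 0.1773·65 = 28.7524
  x_3 = 0.1424·26 + 0.2528·27 + 0.1703·7 + 1.2842·65 = 95.1951
Δx_3 = L[3,3] · Δd_3 = 1.2842 · 19 = 24.4002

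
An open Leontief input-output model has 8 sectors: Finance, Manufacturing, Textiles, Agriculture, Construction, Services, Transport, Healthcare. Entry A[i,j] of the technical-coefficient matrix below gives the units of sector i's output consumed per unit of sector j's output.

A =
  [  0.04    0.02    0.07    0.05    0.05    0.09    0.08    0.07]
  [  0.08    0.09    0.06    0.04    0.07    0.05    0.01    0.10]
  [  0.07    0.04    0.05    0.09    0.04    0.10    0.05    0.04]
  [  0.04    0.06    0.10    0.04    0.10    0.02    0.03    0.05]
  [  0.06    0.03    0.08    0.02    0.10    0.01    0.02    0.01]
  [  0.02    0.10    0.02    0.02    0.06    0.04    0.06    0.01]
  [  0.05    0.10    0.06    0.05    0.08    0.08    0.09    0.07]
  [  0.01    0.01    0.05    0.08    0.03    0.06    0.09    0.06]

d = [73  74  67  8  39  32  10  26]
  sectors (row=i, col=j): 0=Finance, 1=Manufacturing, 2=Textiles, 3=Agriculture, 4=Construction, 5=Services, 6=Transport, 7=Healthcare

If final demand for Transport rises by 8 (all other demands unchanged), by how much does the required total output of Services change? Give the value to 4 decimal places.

Form M = I − A:
  [  0.96   -0.02   -0.07   -0.05   -0.05   -0.09   -0.08   -0.07]
  [ -0.08    0.91   -0.06   -0.04   -0.07   -0.05   -0.01   -0.10]
  [ -0.07   -0.04    0.95   -0.09   -0.04   -0.10   -0.05   -0.04]
  [ -0.04   -0.06   -0.10    0.96   -0.10   -0.02   -0.03   -0.05]
  [ -0.06   -0.03   -0.08   -0.02    0.90   -0.01   -0.02   -0.01]
  [ -0.02   -0.10   -0.02   -0.02   -0.06    0.96   -0.06   -0.01]
  [ -0.05   -0.10   -0.06   -0.05   -0.08   -0.08    0.91   -0.07]
  [ -0.01   -0.01   -0.05   -0.08   -0.03   -0.06   -0.09    0.94]
Leontief inverse L = M⁻¹:
  [  1.0770    0.0686    0.1187    0.0909    0.1046    0.1373    0.1271    0.1094]
  [  0.1207    1.1348    0.1132    0.0839    0.1257    0.0990    0.0558    0.1455]
  [  0.1081    0.0899    1.1014    0.1294    0.0972    0.1463    0.0951    0.0810]
  [  0.0794    0.0999    0.1488    1.0792    0.1519    0.0634    0.0680    0.0876]
  [  0.0904    0.0583    0.1173    0.0483    1.1396    0.0429    0.0481    0.0367]
  [  0.0512    0.1379    0.0562    0.0462    0.1018    1.0715    0.0877    0.0423]
  [  0.0995    0.1611    0.1222    0.0992    0.1494    0.1371    1.1439    0.1233]
  [  0.0409    0.0522    0.0927    0.1146    0.0777    0.0986    0.1294    1.0940]
Total output x = L · d:
  x_0 = 1.0770·73 + 0.0686·74 + 0.1187·67 + 0.0909·8 + 0.1046·39 + 0.1373·32 + 0.1271·10 + 0.1094·26 = 104.9711
  x_1 = 0.1207·73 + 1.1348·74 + 0.1132·67 + 0.0839·8 + 0.1257·39 + 0.0990·32 + 0.0558·10 + 0.1455·26 = 113.4567
  x_2 = 0.1081·73 + 0.0899·74 + 1.1014·67 + 0.1294·8 + 0.0972·39 + 0.1463·32 + 0.0951·10 + 0.0810·26 = 100.9102
  x_3 = 0.0794·73 + 0.0999·74 + 0.1488·67 + 1.0792·8 + 0.1519·39 + 0.0634·32 + 0.0680·10 + 0.0876·26 = 42.6988
  x_4 = 0.0904·73 + 0.0583·74 + 0.1173·67 + 0.0483·8 + 1.1396·39 + 0.0429·32 + 0.0481·10 + 0.0367·26 = 66.4128
  x_5 = 0.0512·73 + 0.1379·74 + 0.0562·67 + 0.0462·8 + 0.1018·39 + 1.0715·32 + 0.0877·10 + 0.0423·26 = 58.3154
  x_6 = 0.0995·73 + 0.1611·74 + 0.1222·67 + 0.0992·8 + 0.1494·39 + 0.1371·32 + 1.1439·10 + 0.1233·26 = 53.0278
  x_7 = 0.0409·73 + 0.0522·74 + 0.0927·67 + 0.1146·8 + 0.0777·39 + 0.0986·32 + 0.1294·10 + 1.0940·26 = 49.9037
Δx_5 = L[5,6] · Δd_6 = 0.0877 · 8 = 0.7016

0.7016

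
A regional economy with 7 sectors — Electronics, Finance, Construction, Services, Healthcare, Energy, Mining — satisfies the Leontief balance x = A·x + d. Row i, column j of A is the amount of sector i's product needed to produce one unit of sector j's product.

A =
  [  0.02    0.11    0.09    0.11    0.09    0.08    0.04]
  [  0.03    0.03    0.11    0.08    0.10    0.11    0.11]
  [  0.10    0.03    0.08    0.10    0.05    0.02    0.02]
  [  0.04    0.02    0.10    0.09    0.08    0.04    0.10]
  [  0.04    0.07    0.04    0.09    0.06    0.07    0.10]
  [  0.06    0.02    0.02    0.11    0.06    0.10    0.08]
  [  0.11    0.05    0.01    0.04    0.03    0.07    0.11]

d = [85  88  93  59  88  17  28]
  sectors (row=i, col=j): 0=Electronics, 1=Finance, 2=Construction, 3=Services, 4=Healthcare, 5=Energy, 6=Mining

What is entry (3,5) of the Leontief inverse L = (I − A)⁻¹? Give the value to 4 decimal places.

Form M = I − A:
  [  0.98   -0.11   -0.09   -0.11   -0.09   -0.08   -0.04]
  [ -0.03    0.97   -0.11   -0.08   -0.10   -0.11   -0.11]
  [ -0.10   -0.03    0.92   -0.10   -0.05   -0.02   -0.02]
  [ -0.04   -0.02   -0.10    0.91   -0.08   -0.04   -0.10]
  [ -0.04   -0.07   -0.04   -0.09    0.94   -0.07   -0.10]
  [ -0.06   -0.02   -0.02   -0.11   -0.06    0.90   -0.08]
  [ -0.11   -0.05   -0.01   -0.04   -0.03   -0.07    0.89]
Leontief inverse L = M⁻¹:
  [  1.0788    0.1522    0.1570    0.2002    0.1583    0.1489    0.1245]
  [  0.0970    1.0764    0.1701    0.1717    0.1651    0.1796    0.1952]
  [  0.1416    0.0673    1.1340    0.1693    0.1022    0.0675    0.0767]
  [  0.0953    0.0599    0.1528    1.1646    0.1342    0.0946    0.1696]
  [  0.0930    0.1093    0.0935    0.1653    1.1174    0.1316    0.1757]
  [  0.1090    0.0583    0.0694    0.1839    0.1147    1.1583    0.1513]
  [  0.1564    0.0910    0.0572    0.1087    0.0827    0.1290    1.1763]
Total output x = L · d:
  x_0 = 1.0788·85 + 0.1522·88 + 0.1570·93 + 0.2002·59 + 0.1583·88 + 0.1489·17 + 0.1245·28 = 151.4548
  x_1 = 0.0970·85 + 1.0764·88 + 0.1701·93 + 0.1717·59 + 0.1651·88 + 0.1796·17 + 0.1952·28 = 151.9597
  x_2 = 0.1416·85 + 0.0673·88 + 1.1340·93 + 0.1693·59 + 0.1022·88 + 0.0675·17 + 0.0767·28 = 145.7023
  x_3 = 0.0953·85 + 0.0599·88 + 0.1528·93 + 1.1646·59 + 0.1342·88 + 0.0946·17 + 0.1696·28 = 114.4580
  x_4 = 0.0930·85 + 0.1093·88 + 0.0935·93 + 0.1653·59 + 1.1174·88 + 0.1316·17 + 0.1757·28 = 141.4565
  x_5 = 0.1090·85 + 0.0583·88 + 0.0694·93 + 0.1839·59 + 0.1147·88 + 1.1583·17 + 0.1513·28 = 65.7257
  x_6 = 0.1564·85 + 0.0910·88 + 0.0572·93 + 0.1087·59 + 0.0827·88 + 0.1290·17 + 1.1763·28 = 75.4358

L[3,5] = 0.0946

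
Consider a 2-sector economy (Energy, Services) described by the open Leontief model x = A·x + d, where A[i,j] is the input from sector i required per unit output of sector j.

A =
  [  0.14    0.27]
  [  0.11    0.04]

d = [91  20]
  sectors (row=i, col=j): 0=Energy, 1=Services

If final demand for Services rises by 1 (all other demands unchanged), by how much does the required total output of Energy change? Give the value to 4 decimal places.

0.3392

Form M = I − A:
  [  0.86   -0.27]
  [ -0.11    0.96]
Leontief inverse L = M⁻¹:
  [  1.2062    0.3392]
  [  0.1382    1.0805]
Total output x = L · d:
  x_0 = 1.2062·91 + 0.3392·20 = 116.5473
  x_1 = 0.1382·91 + 1.0805·20 = 34.1877
Δx_0 = L[0,1] · Δd_1 = 0.3392 · 1 = 0.3392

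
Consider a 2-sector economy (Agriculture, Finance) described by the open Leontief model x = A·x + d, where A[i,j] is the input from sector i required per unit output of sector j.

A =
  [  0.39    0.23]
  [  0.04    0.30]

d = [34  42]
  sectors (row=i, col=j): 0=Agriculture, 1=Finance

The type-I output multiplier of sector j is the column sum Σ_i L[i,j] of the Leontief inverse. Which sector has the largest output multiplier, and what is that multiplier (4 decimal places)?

Form M = I − A:
  [  0.61   -0.23]
  [ -0.04    0.70]
Leontief inverse L = M⁻¹:
  [  1.6754    0.5505]
  [  0.0957    1.4600]
Total output x = L · d:
  x_0 = 1.6754·34 + 0.5505·42 = 80.0862
  x_1 = 0.0957·34 + 1.4600·42 = 64.5764
Output multipliers (column sums of L):
  Agriculture: 1.7712
  Finance: 2.0105

Finance (2.0105)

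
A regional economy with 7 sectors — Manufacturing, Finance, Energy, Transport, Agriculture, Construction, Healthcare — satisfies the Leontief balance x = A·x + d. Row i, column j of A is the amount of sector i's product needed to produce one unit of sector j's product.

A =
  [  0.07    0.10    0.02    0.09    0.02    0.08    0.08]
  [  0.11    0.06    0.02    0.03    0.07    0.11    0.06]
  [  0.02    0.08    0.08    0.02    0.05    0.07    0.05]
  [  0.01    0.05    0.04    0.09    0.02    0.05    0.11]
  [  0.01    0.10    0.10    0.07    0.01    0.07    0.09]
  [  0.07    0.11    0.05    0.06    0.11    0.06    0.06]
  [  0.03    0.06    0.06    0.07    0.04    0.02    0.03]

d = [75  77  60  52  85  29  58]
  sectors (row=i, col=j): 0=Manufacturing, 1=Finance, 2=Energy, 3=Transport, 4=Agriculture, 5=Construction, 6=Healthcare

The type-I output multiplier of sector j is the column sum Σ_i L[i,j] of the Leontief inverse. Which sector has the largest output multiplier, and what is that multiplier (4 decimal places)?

Finance (1.9547)

Form M = I − A:
  [  0.93   -0.10   -0.02   -0.09   -0.02   -0.08   -0.08]
  [ -0.11    0.94   -0.02   -0.03   -0.07   -0.11   -0.06]
  [ -0.02   -0.08    0.92   -0.02   -0.05   -0.07   -0.05]
  [ -0.01   -0.05   -0.04    0.91   -0.02   -0.05   -0.11]
  [ -0.01   -0.10   -0.10   -0.07    0.99   -0.07   -0.09]
  [ -0.07   -0.11   -0.05   -0.06   -0.11    0.94   -0.06]
  [ -0.03   -0.06   -0.06   -0.07   -0.04   -0.02    0.97]
Leontief inverse L = M⁻¹:
  [  1.1120    0.1609    0.0562    0.1402    0.0596    0.1324    0.1342]
  [  0.1529    1.1279    0.0599    0.0818    0.1104    0.1645    0.1152]
  [  0.0525    0.1315    1.1146    0.0550    0.0841    0.1140    0.0910]
  [  0.0368    0.0951    0.0718    1.1284    0.0496    0.0865    0.1505]
  [  0.0476    0.1575    0.1391    0.1123    1.0504    0.1200    0.1385]
  [  0.1149    0.1818    0.0969    0.1146    0.1520    1.1221    0.1222]
  [  0.0541    0.1000    0.0873    0.1012    0.0639    0.0556    1.0669]
Total output x = L · d:
  x_0 = 1.1120·75 + 0.1609·77 + 0.0562·60 + 0.1402·52 + 0.0596·85 + 0.1324·29 + 0.1342·58 = 123.1400
  x_1 = 0.1529·75 + 1.1279·77 + 0.0599·60 + 0.0818·52 + 0.1104·85 + 0.1645·29 + 0.1152·58 = 126.9932
  x_2 = 0.0525·75 + 0.1315·77 + 1.1146·60 + 0.0550·52 + 0.0841·85 + 0.1140·29 + 0.0910·58 = 99.5343
  x_3 = 0.0368·75 + 0.0951·77 + 0.0718·60 + 1.1284·52 + 0.0496·85 + 0.0865·29 + 0.1505·58 = 88.5200
  x_4 = 0.0476·75 + 0.1575·77 + 0.1391·60 + 0.1123·52 + 1.0504·85 + 0.1200·29 + 0.1385·58 = 130.6796
  x_5 = 0.1149·75 + 0.1818·77 + 0.0969·60 + 0.1146·52 + 0.1520·85 + 1.1221·29 + 0.1222·58 = 86.9391
  x_6 = 0.0541·75 + 0.1000·77 + 0.0873·60 + 0.1012·52 + 0.0639·85 + 0.0556·29 + 1.0669·58 = 91.1837
Output multipliers (column sums of L):
  Manufacturing: 1.5707
  Finance: 1.9547
  Energy: 1.6258
  Transport: 1.7334
  Agriculture: 1.5701
  Construction: 1.7951
  Healthcare: 1.8185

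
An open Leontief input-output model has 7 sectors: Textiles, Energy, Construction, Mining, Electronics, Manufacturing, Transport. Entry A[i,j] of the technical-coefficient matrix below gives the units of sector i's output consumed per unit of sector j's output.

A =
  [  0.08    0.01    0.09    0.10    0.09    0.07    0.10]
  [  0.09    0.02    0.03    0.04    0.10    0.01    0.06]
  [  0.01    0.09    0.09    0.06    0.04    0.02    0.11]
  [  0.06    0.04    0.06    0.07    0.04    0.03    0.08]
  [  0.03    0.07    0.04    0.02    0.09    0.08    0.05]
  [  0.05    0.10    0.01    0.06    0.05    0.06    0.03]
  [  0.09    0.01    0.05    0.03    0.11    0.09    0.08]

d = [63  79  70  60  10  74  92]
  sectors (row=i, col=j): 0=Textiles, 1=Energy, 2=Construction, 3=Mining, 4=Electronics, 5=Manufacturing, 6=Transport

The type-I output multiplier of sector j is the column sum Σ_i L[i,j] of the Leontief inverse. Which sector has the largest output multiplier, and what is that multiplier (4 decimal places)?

Electronics (1.8995)

Form M = I − A:
  [  0.92   -0.01   -0.09   -0.10   -0.09   -0.07   -0.10]
  [ -0.09    0.98   -0.03   -0.04   -0.10   -0.01   -0.06]
  [ -0.01   -0.09    0.91   -0.06   -0.04   -0.02   -0.11]
  [ -0.06   -0.04   -0.06    0.93   -0.04   -0.03   -0.08]
  [ -0.03   -0.07   -0.04   -0.02    0.91   -0.08   -0.05]
  [ -0.05   -0.10   -0.01   -0.06   -0.05    0.94   -0.03]
  [ -0.09   -0.01   -0.05   -0.03   -0.11   -0.09    0.92]
Leontief inverse L = M⁻¹:
  [  1.1321    0.0562    0.1413    0.1500    0.1581    0.1224    0.1692]
  [  0.1256    1.0471    0.0646    0.0723    0.1488    0.0469    0.1056]
  [  0.0526    0.1222    1.1282    0.0946    0.0953    0.0560    0.1638]
  [  0.0991    0.0694    0.0968    1.1055    0.0896    0.0655    0.1300]
  [  0.0666    0.1033    0.0698    0.0510    1.1396    0.1150    0.0924]
  [  0.0883    0.1272    0.0392    0.0923    0.0971    1.0906    0.0714]
  [  0.1348    0.0506    0.0912    0.0718    0.1709    0.1381    1.1358]
Total output x = L · d:
  x_0 = 1.1321·63 + 0.0562·79 + 0.1413·70 + 0.1500·60 + 0.1581·10 + 0.1224·74 + 0.1692·92 = 120.8604
  x_1 = 0.1256·63 + 1.0471·79 + 0.0646·70 + 0.0723·60 + 0.1488·10 + 0.0469·74 + 0.1056·92 = 114.1654
  x_2 = 0.0526·63 + 0.1222·79 + 1.1282·70 + 0.0946·60 + 0.0953·10 + 0.0560·74 + 0.1638·92 = 117.7848
  x_3 = 0.0991·63 + 0.0694·79 + 0.0968·70 + 1.1055·60 + 0.0896·10 + 0.0655·74 + 0.1300·92 = 102.5447
  x_4 = 0.0666·63 + 0.1033·79 + 0.0698·70 + 0.0510·60 + 1.1396·10 + 0.1150·74 + 0.0924·92 = 48.7157
  x_5 = 0.0883·63 + 0.1272·79 + 0.0392·70 + 0.0923·60 + 0.0971·10 + 1.0906·74 + 0.0714·92 = 112.1426
  x_6 = 0.1348·63 + 0.0506·79 + 0.0912·70 + 0.0718·60 + 0.1709·10 + 0.1381·74 + 1.1358·92 = 139.6046
Output multipliers (column sums of L):
  Textiles: 1.6992
  Energy: 1.5759
  Construction: 1.6310
  Mining: 1.6376
  Electronics: 1.8995
  Manufacturing: 1.6346
  Transport: 1.8684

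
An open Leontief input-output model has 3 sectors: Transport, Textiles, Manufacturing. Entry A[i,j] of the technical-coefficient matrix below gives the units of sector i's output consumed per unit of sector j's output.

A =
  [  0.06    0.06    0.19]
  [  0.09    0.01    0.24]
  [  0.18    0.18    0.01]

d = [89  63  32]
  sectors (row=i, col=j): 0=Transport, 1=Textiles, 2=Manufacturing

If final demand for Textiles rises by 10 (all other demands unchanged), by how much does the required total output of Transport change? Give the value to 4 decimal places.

Form M = I − A:
  [  0.94   -0.06   -0.19]
  [ -0.09    0.99   -0.24]
  [ -0.18   -0.18    0.99]
Leontief inverse L = M⁻¹:
  [  1.1209    0.1120    0.2423]
  [  0.1583    1.0725    0.2904]
  [  0.2326    0.2154    1.1069]
Total output x = L · d:
  x_0 = 1.1209·89 + 0.1120·63 + 0.2423·32 = 114.5723
  x_1 = 0.1583·89 + 1.0725·63 + 0.2904·32 = 90.9466
  x_2 = 0.2326·89 + 0.2154·63 + 1.1069·32 = 69.6903
Δx_0 = L[0,1] · Δd_1 = 0.1120 · 10 = 1.1199

1.1199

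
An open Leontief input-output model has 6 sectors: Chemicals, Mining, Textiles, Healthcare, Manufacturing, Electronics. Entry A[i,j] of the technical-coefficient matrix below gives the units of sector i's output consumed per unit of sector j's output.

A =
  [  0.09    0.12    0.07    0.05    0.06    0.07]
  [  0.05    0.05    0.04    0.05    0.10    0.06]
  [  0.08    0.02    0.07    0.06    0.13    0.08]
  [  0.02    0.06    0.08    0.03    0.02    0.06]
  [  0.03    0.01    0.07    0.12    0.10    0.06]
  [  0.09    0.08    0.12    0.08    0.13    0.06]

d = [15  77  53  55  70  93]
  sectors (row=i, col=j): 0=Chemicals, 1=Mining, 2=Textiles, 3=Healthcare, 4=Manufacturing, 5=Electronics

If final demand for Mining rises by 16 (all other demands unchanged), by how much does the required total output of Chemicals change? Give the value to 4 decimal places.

Form M = I − A:
  [  0.91   -0.12   -0.07   -0.05   -0.06   -0.07]
  [ -0.05    0.95   -0.04   -0.05   -0.10   -0.06]
  [ -0.08   -0.02    0.93   -0.06   -0.13   -0.08]
  [ -0.02   -0.06   -0.08    0.97   -0.02   -0.06]
  [ -0.03   -0.01   -0.07   -0.12    0.90   -0.06]
  [ -0.09   -0.08   -0.12   -0.08   -0.13    0.94]
Leontief inverse L = M⁻¹:
  [  1.1376    0.1643    0.1270    0.1013    0.1322    0.1209]
  [  0.0837    1.0807    0.0850    0.0925    0.1542    0.0982]
  [  0.1244    0.0597    1.1287    0.1146    0.1992    0.1292]
  [  0.0492    0.0840    0.1152    1.0606    0.0659    0.0907]
  [  0.0648    0.0419    0.1210    0.1644    1.1560    0.1021]
  [  0.1451    0.1283    0.1900    0.1452    0.2167    1.1221]
Total output x = L · d:
  x_0 = 1.1376·15 + 0.1643·77 + 0.1270·53 + 0.1013·55 + 0.1322·70 + 0.1209·93 = 62.5145
  x_1 = 0.0837·15 + 1.0807·77 + 0.0850·53 + 0.0925·55 + 0.1542·70 + 0.0982·93 = 113.9849
  x_2 = 0.1244·15 + 0.0597·77 + 1.1287·53 + 0.1146·55 + 0.1992·70 + 0.1292·93 = 98.5383
  x_3 = 0.0492·15 + 0.0840·77 + 0.1152·53 + 1.0606·55 + 0.0659·70 + 0.0907·93 = 84.6923
  x_4 = 0.0648·15 + 0.0419·77 + 0.1210·53 + 0.1644·55 + 1.1560·70 + 0.1021·93 = 110.0599
  x_5 = 0.1451·15 + 0.1283·77 + 0.1900·53 + 0.1452·55 + 0.2167·70 + 1.1221·93 = 149.6307
Δx_0 = L[0,1] · Δd_1 = 0.1643 · 16 = 2.6295

2.6295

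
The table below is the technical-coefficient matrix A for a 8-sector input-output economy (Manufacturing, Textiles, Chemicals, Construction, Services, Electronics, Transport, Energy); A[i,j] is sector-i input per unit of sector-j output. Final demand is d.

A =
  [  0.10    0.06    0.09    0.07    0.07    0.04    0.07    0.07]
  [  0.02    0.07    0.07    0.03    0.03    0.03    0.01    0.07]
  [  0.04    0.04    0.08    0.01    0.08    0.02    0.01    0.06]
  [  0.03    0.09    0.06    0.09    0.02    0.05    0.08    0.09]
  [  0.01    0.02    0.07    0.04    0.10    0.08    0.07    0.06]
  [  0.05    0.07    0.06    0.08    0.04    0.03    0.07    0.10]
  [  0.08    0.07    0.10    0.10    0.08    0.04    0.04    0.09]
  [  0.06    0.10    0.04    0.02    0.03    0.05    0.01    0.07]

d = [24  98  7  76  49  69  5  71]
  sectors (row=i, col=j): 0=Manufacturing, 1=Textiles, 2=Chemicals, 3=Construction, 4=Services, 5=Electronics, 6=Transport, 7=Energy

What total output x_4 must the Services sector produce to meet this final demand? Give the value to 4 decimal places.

88.7447

Form M = I − A:
  [  0.90   -0.06   -0.09   -0.07   -0.07   -0.04   -0.07   -0.07]
  [ -0.02    0.93   -0.07   -0.03   -0.03   -0.03   -0.01   -0.07]
  [ -0.04   -0.04    0.92   -0.01   -0.08   -0.02   -0.01   -0.06]
  [ -0.03   -0.09   -0.06    0.91   -0.02   -0.05   -0.08   -0.09]
  [ -0.01   -0.02   -0.07   -0.04    0.90   -0.08   -0.07   -0.06]
  [ -0.05   -0.07   -0.06   -0.08   -0.04    0.97   -0.07   -0.10]
  [ -0.08   -0.07   -0.10   -0.10   -0.08   -0.04    0.96   -0.09]
  [ -0.06   -0.10   -0.04   -0.02   -0.03   -0.05   -0.01    0.93]
Leontief inverse L = M⁻¹:
  [  1.1515    0.1269    0.1646    0.1235    0.1300    0.0842    0.1144    0.1473]
  [  0.0449    1.1076    0.1083    0.0542    0.0600    0.0531    0.0299    0.1114]
  [  0.0663    0.0754    1.1214    0.0350    0.1165    0.0462    0.0331    0.1021]
  [  0.0734    0.1541    0.1235    1.1379    0.0666    0.0875    0.1160    0.1601]
  [  0.0467    0.0710    0.1272    0.0824    1.1489    0.1164    0.1059    0.1219]
  [  0.0935    0.1318    0.1226    0.1260    0.0879    1.0681    0.1060    0.1678]
  [  0.1302    0.1402    0.1750    0.1533    0.1397    0.0863    1.0855    0.1698]
  [  0.0915    0.1447    0.0857    0.0508    0.0646    0.0771    0.0353    1.1194]
Total output x = L · d:
  x_0 = 1.1515·24 + 0.1269·98 + 0.1646·7 + 0.1235·76 + 0.1300·49 + 0.0842·69 + 0.1144·5 + 0.1473·71 = 73.8204
  x_1 = 0.0449·24 + 1.1076·98 + 0.1083·7 + 0.0542·76 + 0.0600·49 + 0.0531·69 + 0.0299·5 + 0.1114·71 = 129.1600
  x_2 = 0.0663·24 + 0.0754·98 + 1.1214·7 + 0.0350·76 + 0.1165·49 + 0.0462·69 + 0.0331·5 + 0.1021·71 = 35.7972
  x_3 = 0.0734·24 + 0.1541·98 + 0.1235·7 + 1.1379·76 + 0.0666·49 + 0.0875·69 + 0.1160·5 + 0.1601·71 = 125.4662
  x_4 = 0.0467·24 + 0.0710·98 + 0.1272·7 + 0.0824·76 + 1.1489·49 + 0.1164·69 + 0.1059·5 + 0.1219·71 = 88.7447
  x_5 = 0.0935·24 + 0.1318·98 + 0.1226·7 + 0.1260·76 + 0.0879·49 + 1.0681·69 + 0.1060·5 + 0.1678·71 = 116.0483
  x_6 = 0.1302·24 + 0.1402·98 + 0.1750·7 + 0.1533·76 + 0.1397·49 + 0.0863·69 + 1.0855·5 + 0.1698·71 = 60.0238
  x_7 = 0.0915·24 + 0.1447·98 + 0.0857·7 + 0.0508·76 + 0.0646·49 + 0.0771·69 + 0.0353·5 + 1.1194·71 = 108.9800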